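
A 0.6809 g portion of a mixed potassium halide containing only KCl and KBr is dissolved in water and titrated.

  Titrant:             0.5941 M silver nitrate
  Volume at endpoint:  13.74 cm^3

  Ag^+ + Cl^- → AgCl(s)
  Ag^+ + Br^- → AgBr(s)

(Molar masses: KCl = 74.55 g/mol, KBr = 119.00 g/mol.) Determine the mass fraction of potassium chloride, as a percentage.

n(AgNO3) = 0.01374 × 0.5941 = 8.163 × 10^-3 mol
Let x = n(KCl), y = n(KBr).
Titrant: 1x + 1y = 8.163 × 10^-3;  mass: 74.55x + 119.00y = 0.6809
Solving, x = 6.535 × 10^-3 mol, y = 1.628 × 10^-3 mol
mass of KCl = 6.535 × 10^-3 × 74.55 = 0.4872 g
% KCl = 0.4872 / 0.6809 × 100 = 71.55 %

71.55 %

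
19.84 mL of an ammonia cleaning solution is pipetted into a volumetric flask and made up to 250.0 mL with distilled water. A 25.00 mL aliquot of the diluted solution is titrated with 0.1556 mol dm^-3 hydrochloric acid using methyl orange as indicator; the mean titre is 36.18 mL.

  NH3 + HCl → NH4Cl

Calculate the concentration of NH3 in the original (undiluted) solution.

n(HCl) = 0.03618 × 0.1556 = 5.630 × 10^-3 mol
n(NH3) in the aliquot = 5.630 × 10^-3 mol (1:1 ratio)
[NH3]_dilute = 5.630 × 10^-3 / 0.02500 = 0.2252 mol/L
Dilution factor = 250.0 / 19.84 = 12.60
[NH3]_stock = 0.2252 × 12.60 = 2.838 mol/L

2.838 mol/L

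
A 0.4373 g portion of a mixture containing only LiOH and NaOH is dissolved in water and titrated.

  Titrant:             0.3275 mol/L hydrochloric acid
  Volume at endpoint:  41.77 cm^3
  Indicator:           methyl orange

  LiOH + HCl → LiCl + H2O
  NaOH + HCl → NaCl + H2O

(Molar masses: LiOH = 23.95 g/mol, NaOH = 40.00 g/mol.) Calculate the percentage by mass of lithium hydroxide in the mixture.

n(HCl) = 0.04177 × 0.3275 = 0.01368 mol
Let x = n(LiOH), y = n(NaOH).
Titrant: 1x + 1y = 0.01368;  mass: 23.95x + 40.00y = 0.4373
Solving, x = 6.847 × 10^-3 mol, y = 6.833 × 10^-3 mol
mass of LiOH = 6.847 × 10^-3 × 23.95 = 0.1640 g
% LiOH = 0.1640 / 0.4373 × 100 = 37.50 %

37.50 %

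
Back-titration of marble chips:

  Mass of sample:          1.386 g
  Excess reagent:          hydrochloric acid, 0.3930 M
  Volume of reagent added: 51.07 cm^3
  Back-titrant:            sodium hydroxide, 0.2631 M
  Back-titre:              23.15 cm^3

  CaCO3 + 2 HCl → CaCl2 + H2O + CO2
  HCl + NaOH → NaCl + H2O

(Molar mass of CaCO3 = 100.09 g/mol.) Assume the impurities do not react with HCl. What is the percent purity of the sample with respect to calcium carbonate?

50.48 %

n(HCl) added = 0.05107 × 0.3930 = 0.02007 mol
n(NaOH) used in back-titration = 0.02315 × 0.2631 = 6.091 × 10^-3 mol
n(HCl) left over = 6.091 × 10^-3 mol (1:1 ratio)
n(HCl) consumed by analyte = 0.02007 − 6.091 × 10^-3 = 0.01398 mol
From the 1:2 ratio, n(CaCO3) = 1/2 × 0.01398 = 6.990 × 10^-3 mol
mass of CaCO3 = 6.990 × 10^-3 × 100.09 = 0.6996 g
% CaCO3 = 0.6996 / 1.386 × 100 = 50.48 %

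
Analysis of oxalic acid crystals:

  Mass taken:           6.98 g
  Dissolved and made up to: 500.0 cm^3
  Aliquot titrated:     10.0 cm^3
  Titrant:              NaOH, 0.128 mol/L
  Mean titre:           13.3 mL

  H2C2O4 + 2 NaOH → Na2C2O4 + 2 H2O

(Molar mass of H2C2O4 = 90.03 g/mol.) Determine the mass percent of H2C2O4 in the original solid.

54.9 %

n(NaOH) per titration = 0.0133 × 0.128 = 1.70 × 10^-3 mol
From the 1:2 ratio, n(H2C2O4) in each aliquot = 1/2 × 1.70 × 10^-3 = 8.51 × 10^-4 mol
n(H2C2O4) in the whole flask = 8.51 × 10^-4 × 500.0/10.0 = 0.0426 mol
mass of H2C2O4 = 0.0426 × 90.03 = 3.83 g
% H2C2O4 = 3.83 / 6.98 × 100 = 54.9 %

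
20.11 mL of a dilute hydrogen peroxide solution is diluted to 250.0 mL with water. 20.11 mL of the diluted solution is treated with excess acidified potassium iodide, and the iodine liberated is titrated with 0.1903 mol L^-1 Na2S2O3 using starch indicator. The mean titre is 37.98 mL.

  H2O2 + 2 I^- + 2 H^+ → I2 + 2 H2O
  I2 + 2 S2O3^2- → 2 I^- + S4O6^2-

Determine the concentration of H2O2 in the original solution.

2.234 mol/L

n(S2O3^2-) = 0.03798 × 0.1903 = 7.228 × 10^-3 mol
n(I2) = n(S2O3^2-)/2 = 3.614 × 10^-3 mol
n(H2O2) in the aliquot = 3.614 × 10^-3 mol (1:1 ratio)
[H2O2]_dilute = 3.614 × 10^-3 / 0.02011 = 0.1797 mol/L
[H2O2]_original = 0.1797 × 250.0/20.11 = 2.234 mol/L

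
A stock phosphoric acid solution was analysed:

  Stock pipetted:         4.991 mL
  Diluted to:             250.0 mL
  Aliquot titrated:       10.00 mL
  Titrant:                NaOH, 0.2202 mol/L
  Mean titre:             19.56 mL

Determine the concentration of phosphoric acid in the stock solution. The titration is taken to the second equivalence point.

10.79 mol/L

H3PO4 + 2 NaOH → Na2HPO4 + 2 H2O
n(NaOH) = 0.01956 × 0.2202 = 4.307 × 10^-3 mol
From the 1:2 ratio, n(H3PO4) in the aliquot = 1/2 × 4.307 × 10^-3 = 2.154 × 10^-3 mol
[H3PO4]_dilute = 2.154 × 10^-3 / 0.01000 = 0.2154 mol/L
Dilution factor = 250.0 / 4.991 = 50.09
[H3PO4]_stock = 0.2154 × 50.09 = 10.79 mol/L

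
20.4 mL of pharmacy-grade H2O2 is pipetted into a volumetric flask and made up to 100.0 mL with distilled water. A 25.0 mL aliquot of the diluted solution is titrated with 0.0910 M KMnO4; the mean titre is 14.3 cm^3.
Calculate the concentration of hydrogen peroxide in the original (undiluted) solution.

0.638 M

2 MnO4^- + 5 H2O2 + 6 H^+ → 2 Mn^2+ + 5 O2 + 8 H2O
n(KMnO4) = 0.0143 × 0.0910 = 1.30 × 10^-3 mol
From the 5:2 ratio, n(H2O2) in the aliquot = 5/2 × 1.30 × 10^-3 = 3.25 × 10^-3 mol
[H2O2]_dilute = 3.25 × 10^-3 / 0.0250 = 0.130 mol/L
Dilution factor = 100.0 / 20.4 = 4.902
[H2O2]_stock = 0.130 × 4.902 = 0.638 mol/L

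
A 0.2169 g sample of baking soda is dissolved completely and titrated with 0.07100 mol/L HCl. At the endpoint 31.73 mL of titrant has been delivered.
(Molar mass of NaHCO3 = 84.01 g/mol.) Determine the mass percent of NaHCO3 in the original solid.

NaHCO3 + HCl → NaCl + H2O + CO2
n(HCl) = 0.03173 L × 0.07100 mol/L = 2.253 × 10^-3 mol
n(NaHCO3) = 2.253 × 10^-3 mol (1:1 ratio)
mass of NaHCO3 = 2.253 × 10^-3 × 84.01 g/mol = 0.1893 g
% NaHCO3 = 0.1893 / 0.2169 × 100 = 87.26 %

87.26 %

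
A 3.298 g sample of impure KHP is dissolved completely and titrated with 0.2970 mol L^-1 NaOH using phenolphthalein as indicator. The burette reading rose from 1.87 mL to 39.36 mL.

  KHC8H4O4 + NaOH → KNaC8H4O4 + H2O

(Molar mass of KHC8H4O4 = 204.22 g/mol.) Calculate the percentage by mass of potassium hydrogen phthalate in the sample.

68.95 %

n(NaOH) = 0.03749 L × 0.2970 mol/L = 0.01113 mol
n(KHC8H4O4) = 0.01113 mol (1:1 ratio)
mass of KHC8H4O4 = 0.01113 × 204.22 g/mol = 2.274 g
% KHC8H4O4 = 2.274 / 3.298 × 100 = 68.95 %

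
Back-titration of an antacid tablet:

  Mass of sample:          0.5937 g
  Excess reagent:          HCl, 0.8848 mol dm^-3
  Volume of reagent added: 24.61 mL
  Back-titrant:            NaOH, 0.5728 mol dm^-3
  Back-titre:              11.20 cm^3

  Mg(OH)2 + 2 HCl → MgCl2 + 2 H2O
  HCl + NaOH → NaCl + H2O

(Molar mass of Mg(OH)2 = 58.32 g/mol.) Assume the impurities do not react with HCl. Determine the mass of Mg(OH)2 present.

n(HCl) added = 0.02461 × 0.8848 = 0.02177 mol
n(NaOH) used in back-titration = 0.01120 × 0.5728 = 6.415 × 10^-3 mol
n(HCl) left over = 6.415 × 10^-3 mol (1:1 ratio)
n(HCl) consumed by analyte = 0.02177 − 6.415 × 10^-3 = 0.01536 mol
From the 1:2 ratio, n(Mg(OH)2) = 1/2 × 0.01536 = 7.680 × 10^-3 mol
mass of Mg(OH)2 = 7.680 × 10^-3 × 58.32 = 0.4479 g

0.4479 g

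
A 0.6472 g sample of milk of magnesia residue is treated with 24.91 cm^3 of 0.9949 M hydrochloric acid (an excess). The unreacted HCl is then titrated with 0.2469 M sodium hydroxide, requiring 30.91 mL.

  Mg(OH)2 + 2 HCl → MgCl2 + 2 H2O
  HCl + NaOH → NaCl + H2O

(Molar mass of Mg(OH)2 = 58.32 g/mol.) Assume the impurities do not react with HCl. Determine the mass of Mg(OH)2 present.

n(HCl) added = 0.02491 × 0.9949 = 0.02478 mol
n(NaOH) used in back-titration = 0.03091 × 0.2469 = 7.632 × 10^-3 mol
n(HCl) left over = 7.632 × 10^-3 mol (1:1 ratio)
n(HCl) consumed by analyte = 0.02478 − 7.632 × 10^-3 = 0.01715 mol
From the 1:2 ratio, n(Mg(OH)2) = 1/2 × 0.01715 = 8.576 × 10^-3 mol
mass of Mg(OH)2 = 8.576 × 10^-3 × 58.32 = 0.5001 g

0.5001 g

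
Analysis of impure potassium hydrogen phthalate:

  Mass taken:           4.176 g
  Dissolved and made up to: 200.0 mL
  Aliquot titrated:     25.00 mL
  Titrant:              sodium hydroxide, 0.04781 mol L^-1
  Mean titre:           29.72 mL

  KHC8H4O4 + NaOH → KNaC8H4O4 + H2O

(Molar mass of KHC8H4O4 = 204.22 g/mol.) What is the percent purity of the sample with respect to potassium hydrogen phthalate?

n(NaOH) per titration = 0.02972 × 0.04781 = 1.421 × 10^-3 mol
n(KHC8H4O4) in each aliquot = 1.421 × 10^-3 mol (1:1 ratio)
n(KHC8H4O4) in the whole flask = 1.421 × 10^-3 × 200.0/25.00 = 0.01137 mol
mass of KHC8H4O4 = 0.01137 × 204.22 = 2.321 g
% KHC8H4O4 = 2.321 / 4.176 × 100 = 55.59 %

55.59 %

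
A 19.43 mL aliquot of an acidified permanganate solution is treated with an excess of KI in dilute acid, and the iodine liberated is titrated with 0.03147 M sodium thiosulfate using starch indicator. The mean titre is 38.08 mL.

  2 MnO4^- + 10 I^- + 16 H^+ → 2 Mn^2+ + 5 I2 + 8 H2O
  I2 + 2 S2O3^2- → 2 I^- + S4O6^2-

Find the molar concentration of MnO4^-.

0.01234 M

n(S2O3^2-) = 0.03808 × 0.03147 = 1.198 × 10^-3 mol
n(I2) = n(S2O3^2-)/2 = 5.992 × 10^-4 mol
From the 2:5 ratio, n(MnO4^-) in the aliquot = 2/5 × 5.992 × 10^-4 = 2.397 × 10^-4 mol
[MnO4^-] = 2.397 × 10^-4 / 0.01943 = 0.01234 mol/L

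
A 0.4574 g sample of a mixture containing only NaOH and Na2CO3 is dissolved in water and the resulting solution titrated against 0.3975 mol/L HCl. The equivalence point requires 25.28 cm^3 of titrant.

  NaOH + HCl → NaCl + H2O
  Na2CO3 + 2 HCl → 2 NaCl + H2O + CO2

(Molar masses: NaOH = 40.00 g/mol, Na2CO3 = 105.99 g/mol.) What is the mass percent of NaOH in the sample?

50.56 %

n(HCl) = 0.02528 × 0.3975 = 0.01005 mol
Let x = n(NaOH), y = n(Na2CO3).
Titrant: 1x + 2y = 0.01005;  mass: 40.00x + 105.99y = 0.4574
Solving, x = 5.782 × 10^-3 mol, y = 2.133 × 10^-3 mol
mass of NaOH = 5.782 × 10^-3 × 40.00 = 0.2313 g
% NaOH = 0.2313 / 0.4574 × 100 = 50.56 %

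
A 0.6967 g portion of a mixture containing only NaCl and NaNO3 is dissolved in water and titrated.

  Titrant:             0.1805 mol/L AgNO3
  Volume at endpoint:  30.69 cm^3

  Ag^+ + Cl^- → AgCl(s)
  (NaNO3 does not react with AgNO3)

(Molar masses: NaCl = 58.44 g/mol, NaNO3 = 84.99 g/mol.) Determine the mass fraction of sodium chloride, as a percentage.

46.47 %

n(AgNO3) = 0.03069 × 0.1805 = 5.540 × 10^-3 mol
Let x = n(NaCl), y = n(NaNO3).
Titrant: 1x = 5.540 × 10^-3;  mass: 58.44x + 84.99y = 0.6967
Solving, x = 5.540 × 10^-3 mol, y = 4.388 × 10^-3 mol
mass of NaCl = 5.540 × 10^-3 × 58.44 = 0.3237 g
% NaCl = 0.3237 / 0.6967 × 100 = 46.47 %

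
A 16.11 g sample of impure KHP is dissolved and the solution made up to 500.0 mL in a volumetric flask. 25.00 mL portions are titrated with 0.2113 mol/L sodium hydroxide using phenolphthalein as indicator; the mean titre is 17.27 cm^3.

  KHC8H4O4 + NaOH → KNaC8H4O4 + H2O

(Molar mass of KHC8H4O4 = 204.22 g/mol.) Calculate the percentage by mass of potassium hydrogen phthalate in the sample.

n(NaOH) per titration = 0.01727 × 0.2113 = 3.649 × 10^-3 mol
n(KHC8H4O4) in each aliquot = 3.649 × 10^-3 mol (1:1 ratio)
n(KHC8H4O4) in the whole flask = 3.649 × 10^-3 × 500.0/25.00 = 0.07298 mol
mass of KHC8H4O4 = 0.07298 × 204.22 = 14.90 g
% KHC8H4O4 = 14.90 / 16.11 × 100 = 92.52 %

92.52 %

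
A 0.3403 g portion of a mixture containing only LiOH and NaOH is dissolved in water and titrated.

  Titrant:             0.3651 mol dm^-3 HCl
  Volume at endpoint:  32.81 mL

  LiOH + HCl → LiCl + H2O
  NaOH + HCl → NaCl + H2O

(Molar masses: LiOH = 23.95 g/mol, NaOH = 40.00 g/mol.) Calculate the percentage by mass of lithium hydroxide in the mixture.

n(HCl) = 0.03281 × 0.3651 = 0.01198 mol
Let x = n(LiOH), y = n(NaOH).
Titrant: 1x + 1y = 0.01198;  mass: 23.95x + 40.00y = 0.3403
Solving, x = 8.652 × 10^-3 mol, y = 3.327 × 10^-3 mol
mass of LiOH = 8.652 × 10^-3 × 23.95 = 0.2072 g
% LiOH = 0.2072 / 0.3403 × 100 = 60.89 %

60.89 %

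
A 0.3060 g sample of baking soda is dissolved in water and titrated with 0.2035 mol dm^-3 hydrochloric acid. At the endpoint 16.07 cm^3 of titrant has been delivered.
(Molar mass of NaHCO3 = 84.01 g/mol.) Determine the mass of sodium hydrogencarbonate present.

0.2747 g

NaHCO3 + HCl → NaCl + H2O + CO2
n(HCl) = 0.01607 L × 0.2035 mol/L = 3.270 × 10^-3 mol
n(NaHCO3) = 3.270 × 10^-3 mol (1:1 ratio)
mass of NaHCO3 = 3.270 × 10^-3 × 84.01 g/mol = 0.2747 g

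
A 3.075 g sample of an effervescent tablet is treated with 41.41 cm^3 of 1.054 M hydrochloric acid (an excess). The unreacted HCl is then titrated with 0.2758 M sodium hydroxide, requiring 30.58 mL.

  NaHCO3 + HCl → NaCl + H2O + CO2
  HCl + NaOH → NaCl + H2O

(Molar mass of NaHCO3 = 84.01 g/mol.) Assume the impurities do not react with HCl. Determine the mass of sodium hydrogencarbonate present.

2.958 g

n(HCl) added = 0.04141 × 1.054 = 0.04365 mol
n(NaOH) used in back-titration = 0.03058 × 0.2758 = 8.434 × 10^-3 mol
n(HCl) left over = 8.434 × 10^-3 mol (1:1 ratio)
n(HCl) consumed by analyte = 0.04365 − 8.434 × 10^-3 = 0.03521 mol
n(NaHCO3) = 0.03521 mol (1:1 ratio)
mass of NaHCO3 = 0.03521 × 84.01 = 2.958 g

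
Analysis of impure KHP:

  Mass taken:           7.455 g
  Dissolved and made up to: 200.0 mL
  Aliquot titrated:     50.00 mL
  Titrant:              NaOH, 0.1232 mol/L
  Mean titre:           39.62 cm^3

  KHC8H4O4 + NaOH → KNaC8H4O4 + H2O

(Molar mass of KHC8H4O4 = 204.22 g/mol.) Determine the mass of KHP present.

n(NaOH) per titration = 0.03962 × 0.1232 = 4.881 × 10^-3 mol
n(KHC8H4O4) in each aliquot = 4.881 × 10^-3 mol (1:1 ratio)
n(KHC8H4O4) in the whole flask = 4.881 × 10^-3 × 200.0/50.00 = 0.01952 mol
mass of KHC8H4O4 = 0.01952 × 204.22 = 3.987 g

3.987 g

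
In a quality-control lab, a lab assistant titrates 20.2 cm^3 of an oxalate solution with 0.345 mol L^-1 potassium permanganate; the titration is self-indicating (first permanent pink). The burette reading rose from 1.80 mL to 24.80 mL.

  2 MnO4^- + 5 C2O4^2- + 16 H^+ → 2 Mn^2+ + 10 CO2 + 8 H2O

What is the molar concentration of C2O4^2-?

n(KMnO4) = 0.0230 L × 0.345 mol/L = 7.93 × 10^-3 mol
From the 5:2 mole ratio, n(C2O4^2-) = 5/2 × 7.93 × 10^-3 = 0.0198 mol
[C2O4^2-] = 0.0198 mol / 0.0202 L = 0.982 mol/L

0.982 mol/L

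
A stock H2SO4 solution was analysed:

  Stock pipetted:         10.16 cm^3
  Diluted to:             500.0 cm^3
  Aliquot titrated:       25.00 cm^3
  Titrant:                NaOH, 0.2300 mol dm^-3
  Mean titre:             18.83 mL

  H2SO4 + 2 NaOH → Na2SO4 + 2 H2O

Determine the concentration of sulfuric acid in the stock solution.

n(NaOH) = 0.01883 × 0.2300 = 4.331 × 10^-3 mol
From the 1:2 ratio, n(H2SO4) in the aliquot = 1/2 × 4.331 × 10^-3 = 2.165 × 10^-3 mol
[H2SO4]_dilute = 2.165 × 10^-3 / 0.02500 = 0.08662 mol/L
Dilution factor = 500.0 / 10.16 = 49.21
[H2SO4]_stock = 0.08662 × 49.21 = 4.263 mol/L

4.263 mol/L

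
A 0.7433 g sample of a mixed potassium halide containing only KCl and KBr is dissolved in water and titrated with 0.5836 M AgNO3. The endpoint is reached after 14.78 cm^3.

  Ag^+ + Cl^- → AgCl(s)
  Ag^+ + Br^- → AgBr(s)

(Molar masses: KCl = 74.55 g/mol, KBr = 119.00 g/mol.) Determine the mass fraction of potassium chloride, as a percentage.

n(AgNO3) = 0.01478 × 0.5836 = 8.626 × 10^-3 mol
Let x = n(KCl), y = n(KBr).
Titrant: 1x + 1y = 8.626 × 10^-3;  mass: 74.55x + 119.00y = 0.7433
Solving, x = 6.370 × 10^-3 mol, y = 2.256 × 10^-3 mol
mass of KCl = 6.370 × 10^-3 × 74.55 = 0.4749 g
% KCl = 0.4749 / 0.7433 × 100 = 63.89 %

63.89 %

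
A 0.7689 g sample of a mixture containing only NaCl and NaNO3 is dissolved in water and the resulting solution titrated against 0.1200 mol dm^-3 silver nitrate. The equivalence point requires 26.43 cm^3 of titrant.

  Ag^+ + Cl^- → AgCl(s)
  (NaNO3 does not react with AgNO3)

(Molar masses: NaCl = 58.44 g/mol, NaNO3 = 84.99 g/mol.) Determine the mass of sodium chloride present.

0.1853 g

n(AgNO3) = 0.02643 × 0.1200 = 3.172 × 10^-3 mol
Let x = n(NaCl), y = n(NaNO3).
Titrant: 1x = 3.172 × 10^-3;  mass: 58.44x + 84.99y = 0.7689
Solving, x = 3.172 × 10^-3 mol, y = 6.866 × 10^-3 mol
mass of NaCl = 3.172 × 10^-3 × 58.44 = 0.1853 g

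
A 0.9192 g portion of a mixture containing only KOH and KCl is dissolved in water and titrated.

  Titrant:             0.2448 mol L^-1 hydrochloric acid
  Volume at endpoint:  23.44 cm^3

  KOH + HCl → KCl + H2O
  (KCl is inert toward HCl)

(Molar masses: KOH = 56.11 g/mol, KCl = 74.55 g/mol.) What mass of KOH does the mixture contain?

0.3220 g

n(HCl) = 0.02344 × 0.2448 = 5.738 × 10^-3 mol
Let x = n(KOH), y = n(KCl).
Titrant: 1x = 5.738 × 10^-3;  mass: 56.11x + 74.55y = 0.9192
Solving, x = 5.738 × 10^-3 mol, y = 8.011 × 10^-3 mol
mass of KOH = 5.738 × 10^-3 × 56.11 = 0.3220 g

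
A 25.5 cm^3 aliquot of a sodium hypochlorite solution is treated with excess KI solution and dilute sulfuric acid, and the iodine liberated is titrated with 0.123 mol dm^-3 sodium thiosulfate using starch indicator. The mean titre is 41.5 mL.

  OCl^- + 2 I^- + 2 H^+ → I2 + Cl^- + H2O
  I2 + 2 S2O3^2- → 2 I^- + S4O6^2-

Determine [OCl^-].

n(S2O3^2-) = 0.0415 × 0.123 = 5.10 × 10^-3 mol
n(I2) = n(S2O3^2-)/2 = 2.55 × 10^-3 mol
n(OCl^-) in the aliquot = 2.55 × 10^-3 mol (1:1 ratio)
[OCl^-] = 2.55 × 10^-3 / 0.0255 = 0.100 mol/L

0.100 mol/L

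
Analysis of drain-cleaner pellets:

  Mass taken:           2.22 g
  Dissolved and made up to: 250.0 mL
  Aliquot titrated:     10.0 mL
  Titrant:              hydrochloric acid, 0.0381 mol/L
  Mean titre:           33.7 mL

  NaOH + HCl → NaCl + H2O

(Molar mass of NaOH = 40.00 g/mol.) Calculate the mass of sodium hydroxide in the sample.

1.28 g

n(HCl) per titration = 0.0337 × 0.0381 = 1.28 × 10^-3 mol
n(NaOH) in each aliquot = 1.28 × 10^-3 mol (1:1 ratio)
n(NaOH) in the whole flask = 1.28 × 10^-3 × 250.0/10.0 = 0.0321 mol
mass of NaOH = 0.0321 × 40.00 = 1.28 g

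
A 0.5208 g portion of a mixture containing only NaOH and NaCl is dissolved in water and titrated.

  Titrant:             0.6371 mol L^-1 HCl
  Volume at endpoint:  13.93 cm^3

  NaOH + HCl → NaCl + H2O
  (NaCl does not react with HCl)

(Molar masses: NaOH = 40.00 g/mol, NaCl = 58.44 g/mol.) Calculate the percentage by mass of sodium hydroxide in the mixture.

68.16 %

n(HCl) = 0.01393 × 0.6371 = 8.875 × 10^-3 mol
Let x = n(NaOH), y = n(NaCl).
Titrant: 1x = 8.875 × 10^-3;  mass: 40.00x + 58.44y = 0.5208
Solving, x = 8.875 × 10^-3 mol, y = 2.837 × 10^-3 mol
mass of NaOH = 8.875 × 10^-3 × 40.00 = 0.3550 g
% NaOH = 0.3550 / 0.5208 × 100 = 68.16 %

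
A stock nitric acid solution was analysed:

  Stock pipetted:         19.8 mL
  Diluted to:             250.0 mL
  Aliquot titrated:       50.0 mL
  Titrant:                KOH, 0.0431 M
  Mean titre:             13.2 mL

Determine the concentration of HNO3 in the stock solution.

HNO3 + KOH → KNO3 + H2O
n(KOH) = 0.0132 × 0.0431 = 5.69 × 10^-4 mol
n(HNO3) in the aliquot = 5.69 × 10^-4 mol (1:1 ratio)
[HNO3]_dilute = 5.69 × 10^-4 / 0.0500 = 0.0114 mol/L
Dilution factor = 250.0 / 19.8 = 12.63
[HNO3]_stock = 0.0114 × 12.63 = 0.144 mol/L

0.144 M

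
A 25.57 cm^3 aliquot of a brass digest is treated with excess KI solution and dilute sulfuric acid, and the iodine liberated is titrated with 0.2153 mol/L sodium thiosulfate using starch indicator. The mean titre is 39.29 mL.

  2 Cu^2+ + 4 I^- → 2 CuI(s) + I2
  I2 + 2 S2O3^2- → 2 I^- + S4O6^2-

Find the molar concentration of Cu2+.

n(S2O3^2-) = 0.03929 × 0.2153 = 8.459 × 10^-3 mol
n(I2) = n(S2O3^2-)/2 = 4.230 × 10^-3 mol
From the 2:1 ratio, n(Cu2+) in the aliquot = 2/1 × 4.230 × 10^-3 = 8.459 × 10^-3 mol
[Cu2+] = 8.459 × 10^-3 / 0.02557 = 0.3308 mol/L

0.3308 mol/L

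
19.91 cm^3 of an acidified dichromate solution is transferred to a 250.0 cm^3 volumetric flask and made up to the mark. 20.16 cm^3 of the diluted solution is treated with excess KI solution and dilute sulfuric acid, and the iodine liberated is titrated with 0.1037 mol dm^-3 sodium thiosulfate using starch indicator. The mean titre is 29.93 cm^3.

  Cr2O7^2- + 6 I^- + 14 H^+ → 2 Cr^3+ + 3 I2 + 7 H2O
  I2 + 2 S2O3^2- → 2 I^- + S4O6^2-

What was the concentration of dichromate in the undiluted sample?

n(S2O3^2-) = 0.02993 × 0.1037 = 3.104 × 10^-3 mol
n(I2) = n(S2O3^2-)/2 = 1.552 × 10^-3 mol
From the 1:3 ratio, n(Cr2O7^2-) in the aliquot = 1/3 × 1.552 × 10^-3 = 5.173 × 10^-4 mol
[Cr2O7^2-]_dilute = 5.173 × 10^-4 / 0.02016 = 0.02566 mol/L
[Cr2O7^2-]_original = 0.02566 × 250.0/19.91 = 0.3222 mol/L

0.3222 mol/L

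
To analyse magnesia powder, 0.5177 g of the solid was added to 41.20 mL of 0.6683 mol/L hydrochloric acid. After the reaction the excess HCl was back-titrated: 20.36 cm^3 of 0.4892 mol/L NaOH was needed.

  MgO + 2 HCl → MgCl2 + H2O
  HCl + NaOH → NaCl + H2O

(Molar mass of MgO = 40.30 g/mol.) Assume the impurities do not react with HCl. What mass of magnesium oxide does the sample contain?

n(HCl) added = 0.04120 × 0.6683 = 0.02753 mol
n(NaOH) used in back-titration = 0.02036 × 0.4892 = 9.960 × 10^-3 mol
n(HCl) left over = 9.960 × 10^-3 mol (1:1 ratio)
n(HCl) consumed by analyte = 0.02753 − 9.960 × 10^-3 = 0.01757 mol
From the 1:2 ratio, n(MgO) = 1/2 × 0.01757 = 8.787 × 10^-3 mol
mass of MgO = 8.787 × 10^-3 × 40.30 = 0.3541 g

0.3541 g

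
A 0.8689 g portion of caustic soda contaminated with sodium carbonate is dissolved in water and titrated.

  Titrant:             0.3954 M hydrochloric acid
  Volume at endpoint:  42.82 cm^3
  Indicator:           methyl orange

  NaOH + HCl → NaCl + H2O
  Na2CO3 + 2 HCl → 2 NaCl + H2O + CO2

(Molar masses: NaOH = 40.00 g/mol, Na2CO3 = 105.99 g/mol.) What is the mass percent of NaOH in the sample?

10.05 %

n(HCl) = 0.04282 × 0.3954 = 0.01693 mol
Let x = n(NaOH), y = n(Na2CO3).
Titrant: 1x + 2y = 0.01693;  mass: 40.00x + 105.99y = 0.8689
Solving, x = 2.182 × 10^-3 mol, y = 7.374 × 10^-3 mol
mass of NaOH = 2.182 × 10^-3 × 40.00 = 0.08729 g
% NaOH = 0.08729 / 0.8689 × 100 = 10.05 %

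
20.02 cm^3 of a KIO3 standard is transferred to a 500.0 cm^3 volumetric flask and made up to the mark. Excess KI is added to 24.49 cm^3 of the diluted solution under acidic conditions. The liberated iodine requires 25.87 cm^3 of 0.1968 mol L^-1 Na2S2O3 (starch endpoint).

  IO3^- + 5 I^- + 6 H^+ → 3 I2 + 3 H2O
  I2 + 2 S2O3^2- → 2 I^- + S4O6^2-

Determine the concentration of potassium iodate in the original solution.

0.8653 mol/L

n(S2O3^2-) = 0.02587 × 0.1968 = 5.091 × 10^-3 mol
n(I2) = n(S2O3^2-)/2 = 2.546 × 10^-3 mol
From the 1:3 ratio, n(IO3^-) in the aliquot = 1/3 × 2.546 × 10^-3 = 8.485 × 10^-4 mol
[IO3^-]_dilute = 8.485 × 10^-4 / 0.02449 = 0.03465 mol/L
[IO3^-]_original = 0.03465 × 500.0/20.02 = 0.8653 mol/L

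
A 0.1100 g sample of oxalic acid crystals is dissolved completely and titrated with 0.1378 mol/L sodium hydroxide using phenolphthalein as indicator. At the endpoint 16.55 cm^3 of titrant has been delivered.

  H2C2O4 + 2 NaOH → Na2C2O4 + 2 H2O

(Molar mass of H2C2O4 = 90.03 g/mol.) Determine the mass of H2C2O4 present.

n(NaOH) = 0.01655 L × 0.1378 mol/L = 2.281 × 10^-3 mol
From the 1:2 ratio, n(H2C2O4) = 1/2 × 2.281 × 10^-3 = 1.140 × 10^-3 mol
mass of H2C2O4 = 1.140 × 10^-3 × 90.03 g/mol = 0.1027 g

0.1027 g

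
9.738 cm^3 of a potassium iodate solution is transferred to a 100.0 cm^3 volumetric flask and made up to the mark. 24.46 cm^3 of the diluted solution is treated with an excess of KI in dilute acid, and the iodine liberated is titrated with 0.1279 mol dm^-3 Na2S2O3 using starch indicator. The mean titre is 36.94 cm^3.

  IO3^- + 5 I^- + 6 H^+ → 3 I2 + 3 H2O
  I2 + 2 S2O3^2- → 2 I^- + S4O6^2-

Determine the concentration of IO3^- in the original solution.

n(S2O3^2-) = 0.03694 × 0.1279 = 4.725 × 10^-3 mol
n(I2) = n(S2O3^2-)/2 = 2.362 × 10^-3 mol
From the 1:3 ratio, n(IO3^-) in the aliquot = 1/3 × 2.362 × 10^-3 = 7.874 × 10^-4 mol
[IO3^-]_dilute = 7.874 × 10^-4 / 0.02446 = 0.03219 mol/L
[IO3^-]_original = 0.03219 × 100.0/9.738 = 0.3306 mol/L

0.3306 mol/L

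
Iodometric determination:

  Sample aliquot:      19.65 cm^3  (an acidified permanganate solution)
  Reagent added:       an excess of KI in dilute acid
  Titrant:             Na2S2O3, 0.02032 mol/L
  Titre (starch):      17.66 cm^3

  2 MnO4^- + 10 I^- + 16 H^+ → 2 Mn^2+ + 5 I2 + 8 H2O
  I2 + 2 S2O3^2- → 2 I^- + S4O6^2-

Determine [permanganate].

n(S2O3^2-) = 0.01766 × 0.02032 = 3.589 × 10^-4 mol
n(I2) = n(S2O3^2-)/2 = 1.794 × 10^-4 mol
From the 2:5 ratio, n(MnO4^-) in the aliquot = 2/5 × 1.794 × 10^-4 = 7.177 × 10^-5 mol
[MnO4^-] = 7.177 × 10^-5 / 0.01965 = 0.003652 mol/L

0.003652 mol/L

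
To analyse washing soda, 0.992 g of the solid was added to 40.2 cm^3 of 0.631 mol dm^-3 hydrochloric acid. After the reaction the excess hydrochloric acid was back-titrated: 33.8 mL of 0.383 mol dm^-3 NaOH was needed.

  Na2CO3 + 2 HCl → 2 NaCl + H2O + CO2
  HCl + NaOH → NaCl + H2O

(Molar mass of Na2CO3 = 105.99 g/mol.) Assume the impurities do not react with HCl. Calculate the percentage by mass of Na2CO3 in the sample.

n(HCl) added = 0.0402 × 0.631 = 0.0254 mol
n(NaOH) used in back-titration = 0.0338 × 0.383 = 0.0129 mol
n(HCl) left over = 0.0129 mol (1:1 ratio)
n(HCl) consumed by analyte = 0.0254 − 0.0129 = 0.0124 mol
From the 1:2 ratio, n(Na2CO3) = 1/2 × 0.0124 = 6.21 × 10^-3 mol
mass of Na2CO3 = 6.21 × 10^-3 × 105.99 = 0.658 g
% Na2CO3 = 0.658 / 0.992 × 100 = 66.4 %

66.4 %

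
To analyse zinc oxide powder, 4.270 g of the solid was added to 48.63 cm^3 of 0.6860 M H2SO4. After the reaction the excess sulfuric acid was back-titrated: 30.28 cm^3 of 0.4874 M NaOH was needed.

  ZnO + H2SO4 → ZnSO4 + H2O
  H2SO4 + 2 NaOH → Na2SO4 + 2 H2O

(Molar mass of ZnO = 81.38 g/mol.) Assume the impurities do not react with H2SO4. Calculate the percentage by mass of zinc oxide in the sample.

n(H2SO4) added = 0.04863 × 0.6860 = 0.03336 mol
n(NaOH) used in back-titration = 0.03028 × 0.4874 = 0.01476 mol
From the 1:2 ratio, n(H2SO4) left over = 1/2 × 0.01476 = 7.379 × 10^-3 mol
n(H2SO4) consumed by analyte = 0.03336 − 7.379 × 10^-3 = 0.02598 mol
n(ZnO) = 0.02598 mol (1:1 ratio)
mass of ZnO = 0.02598 × 81.38 = 2.114 g
% ZnO = 2.114 / 4.270 × 100 = 49.52 %

49.52 %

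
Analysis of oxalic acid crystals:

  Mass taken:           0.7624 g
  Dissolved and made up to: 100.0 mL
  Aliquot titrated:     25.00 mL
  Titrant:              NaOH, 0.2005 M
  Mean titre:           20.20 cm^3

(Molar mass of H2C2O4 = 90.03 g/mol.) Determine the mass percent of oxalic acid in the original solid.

95.65 %

H2C2O4 + 2 NaOH → Na2C2O4 + 2 H2O
n(NaOH) per titration = 0.02020 × 0.2005 = 4.050 × 10^-3 mol
From the 1:2 ratio, n(H2C2O4) in each aliquot = 1/2 × 4.050 × 10^-3 = 2.025 × 10^-3 mol
n(H2C2O4) in the whole flask = 2.025 × 10^-3 × 100.0/25.00 = 8.100 × 10^-3 mol
mass of H2C2O4 = 8.100 × 10^-3 × 90.03 = 0.7293 g
% H2C2O4 = 0.7293 / 0.7624 × 100 = 95.65 %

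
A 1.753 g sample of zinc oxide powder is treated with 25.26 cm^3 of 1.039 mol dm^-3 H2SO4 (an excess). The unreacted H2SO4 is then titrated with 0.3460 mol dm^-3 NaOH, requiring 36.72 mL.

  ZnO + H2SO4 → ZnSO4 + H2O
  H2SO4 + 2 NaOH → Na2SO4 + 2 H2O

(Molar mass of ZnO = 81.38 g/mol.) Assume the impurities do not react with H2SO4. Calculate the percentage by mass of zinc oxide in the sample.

n(H2SO4) added = 0.02526 × 1.039 = 0.02625 mol
n(NaOH) used in back-titration = 0.03672 × 0.3460 = 0.01271 mol
From the 1:2 ratio, n(H2SO4) left over = 1/2 × 0.01271 = 6.353 × 10^-3 mol
n(H2SO4) consumed by analyte = 0.02625 − 6.353 × 10^-3 = 0.01989 mol
n(ZnO) = 0.01989 mol (1:1 ratio)
mass of ZnO = 0.01989 × 81.38 = 1.619 g
% ZnO = 1.619 / 1.753 × 100 = 92.35 %

92.35 %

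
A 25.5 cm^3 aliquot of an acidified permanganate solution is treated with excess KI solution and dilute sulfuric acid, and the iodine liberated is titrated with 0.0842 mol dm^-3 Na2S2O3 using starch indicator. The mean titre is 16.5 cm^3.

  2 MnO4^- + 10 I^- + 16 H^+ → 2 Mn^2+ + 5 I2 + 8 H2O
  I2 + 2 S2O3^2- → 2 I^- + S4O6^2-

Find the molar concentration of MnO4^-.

n(S2O3^2-) = 0.0165 × 0.0842 = 1.39 × 10^-3 mol
n(I2) = n(S2O3^2-)/2 = 6.95 × 10^-4 mol
From the 2:5 ratio, n(MnO4^-) in the aliquot = 2/5 × 6.95 × 10^-4 = 2.78 × 10^-4 mol
[MnO4^-] = 2.78 × 10^-4 / 0.0255 = 0.0109 mol/L

0.0109 mol/L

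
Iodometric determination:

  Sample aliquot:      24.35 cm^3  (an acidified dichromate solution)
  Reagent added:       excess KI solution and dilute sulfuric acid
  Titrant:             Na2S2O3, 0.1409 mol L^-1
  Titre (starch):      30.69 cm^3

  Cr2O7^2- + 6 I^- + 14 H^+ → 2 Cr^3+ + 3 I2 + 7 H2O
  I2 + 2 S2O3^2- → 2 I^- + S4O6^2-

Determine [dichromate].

0.02960 mol/L

n(S2O3^2-) = 0.03069 × 0.1409 = 4.324 × 10^-3 mol
n(I2) = n(S2O3^2-)/2 = 2.162 × 10^-3 mol
From the 1:3 ratio, n(Cr2O7^2-) in the aliquot = 1/3 × 2.162 × 10^-3 = 7.207 × 10^-4 mol
[Cr2O7^2-] = 7.207 × 10^-4 / 0.02435 = 0.02960 mol/L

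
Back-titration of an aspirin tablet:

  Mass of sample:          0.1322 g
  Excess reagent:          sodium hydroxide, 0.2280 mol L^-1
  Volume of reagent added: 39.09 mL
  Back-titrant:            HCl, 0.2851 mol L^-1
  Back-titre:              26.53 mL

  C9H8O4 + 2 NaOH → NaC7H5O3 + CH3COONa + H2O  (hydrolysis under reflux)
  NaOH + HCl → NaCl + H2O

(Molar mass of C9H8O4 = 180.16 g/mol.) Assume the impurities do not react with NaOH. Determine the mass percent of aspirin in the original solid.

n(NaOH) added = 0.03909 × 0.2280 = 8.913 × 10^-3 mol
n(HCl) used in back-titration = 0.02653 × 0.2851 = 7.564 × 10^-3 mol
n(NaOH) left over = 7.564 × 10^-3 mol (1:1 ratio)
n(NaOH) consumed by analyte = 8.913 × 10^-3 − 7.564 × 10^-3 = 1.349 × 10^-3 mol
From the 1:2 ratio, n(C9H8O4) = 1/2 × 1.349 × 10^-3 = 6.744 × 10^-4 mol
mass of C9H8O4 = 6.744 × 10^-4 × 180.16 = 0.1215 g
% C9H8O4 = 0.1215 / 0.1322 × 100 = 91.91 %

91.91 %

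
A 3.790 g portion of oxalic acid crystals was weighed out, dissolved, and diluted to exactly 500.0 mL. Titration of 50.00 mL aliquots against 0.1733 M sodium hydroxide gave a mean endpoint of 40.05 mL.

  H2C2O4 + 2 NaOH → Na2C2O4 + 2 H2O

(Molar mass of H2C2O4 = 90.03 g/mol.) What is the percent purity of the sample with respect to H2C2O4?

82.44 %

n(NaOH) per titration = 0.04005 × 0.1733 = 6.941 × 10^-3 mol
From the 1:2 ratio, n(H2C2O4) in each aliquot = 1/2 × 6.941 × 10^-3 = 3.470 × 10^-3 mol
n(H2C2O4) in the whole flask = 3.470 × 10^-3 × 500.0/50.00 = 0.03470 mol
mass of H2C2O4 = 0.03470 × 90.03 = 3.124 g
% H2C2O4 = 3.124 / 3.790 × 100 = 82.44 %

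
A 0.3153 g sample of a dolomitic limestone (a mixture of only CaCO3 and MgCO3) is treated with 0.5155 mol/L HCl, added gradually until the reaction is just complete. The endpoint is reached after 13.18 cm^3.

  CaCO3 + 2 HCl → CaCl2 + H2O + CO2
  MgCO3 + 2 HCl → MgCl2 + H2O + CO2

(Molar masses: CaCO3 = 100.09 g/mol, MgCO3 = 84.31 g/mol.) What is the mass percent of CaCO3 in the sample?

n(HCl) = 0.01318 × 0.5155 = 6.794 × 10^-3 mol
Let x = n(CaCO3), y = n(MgCO3).
Titrant: 2x + 2y = 6.794 × 10^-3;  mass: 100.09x + 84.31y = 0.3153
Solving, x = 1.831 × 10^-3 mol, y = 1.567 × 10^-3 mol
mass of CaCO3 = 1.831 × 10^-3 × 100.09 = 0.1832 g
% CaCO3 = 0.1832 / 0.3153 × 100 = 58.11 %

58.11 %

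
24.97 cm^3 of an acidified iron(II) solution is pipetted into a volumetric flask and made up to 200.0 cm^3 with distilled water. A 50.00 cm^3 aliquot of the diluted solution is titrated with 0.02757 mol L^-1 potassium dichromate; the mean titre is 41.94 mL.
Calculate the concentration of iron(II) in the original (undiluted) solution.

Cr2O7^2- + 6 Fe^2+ + 14 H^+ → 2 Cr^3+ + 6 Fe^3+ + 7 H2O
n(K2Cr2O7) = 0.04194 × 0.02757 = 1.156 × 10^-3 mol
From the 6:1 ratio, n(Fe2+) in the aliquot = 6/1 × 1.156 × 10^-3 = 6.938 × 10^-3 mol
[Fe2+]_dilute = 6.938 × 10^-3 / 0.05000 = 0.1388 mol/L
Dilution factor = 200.0 / 24.97 = 8.010
[Fe2+]_stock = 0.1388 × 8.010 = 1.111 mol/L

1.111 mol/L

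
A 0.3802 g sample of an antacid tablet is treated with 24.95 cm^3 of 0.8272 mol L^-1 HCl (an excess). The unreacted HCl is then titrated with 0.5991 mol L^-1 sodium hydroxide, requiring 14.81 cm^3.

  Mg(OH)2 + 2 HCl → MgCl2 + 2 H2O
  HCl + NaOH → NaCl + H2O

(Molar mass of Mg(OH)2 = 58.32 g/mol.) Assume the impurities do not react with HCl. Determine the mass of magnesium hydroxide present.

0.3431 g

n(HCl) added = 0.02495 × 0.8272 = 0.02064 mol
n(NaOH) used in back-titration = 0.01481 × 0.5991 = 8.873 × 10^-3 mol
n(HCl) left over = 8.873 × 10^-3 mol (1:1 ratio)
n(HCl) consumed by analyte = 0.02064 − 8.873 × 10^-3 = 0.01177 mol
From the 1:2 ratio, n(Mg(OH)2) = 1/2 × 0.01177 = 5.883 × 10^-3 mol
mass of Mg(OH)2 = 5.883 × 10^-3 × 58.32 = 0.3431 g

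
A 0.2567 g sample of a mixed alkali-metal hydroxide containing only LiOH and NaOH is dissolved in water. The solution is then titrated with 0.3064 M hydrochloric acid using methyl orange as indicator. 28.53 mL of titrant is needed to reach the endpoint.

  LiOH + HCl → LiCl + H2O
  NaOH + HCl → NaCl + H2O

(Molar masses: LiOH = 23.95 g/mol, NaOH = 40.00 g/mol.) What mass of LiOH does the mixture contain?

0.1387 g

n(HCl) = 0.02853 × 0.3064 = 8.742 × 10^-3 mol
Let x = n(LiOH), y = n(NaOH).
Titrant: 1x + 1y = 8.742 × 10^-3;  mass: 23.95x + 40.00y = 0.2567
Solving, x = 5.792 × 10^-3 mol, y = 2.949 × 10^-3 mol
mass of LiOH = 5.792 × 10^-3 × 23.95 = 0.1387 g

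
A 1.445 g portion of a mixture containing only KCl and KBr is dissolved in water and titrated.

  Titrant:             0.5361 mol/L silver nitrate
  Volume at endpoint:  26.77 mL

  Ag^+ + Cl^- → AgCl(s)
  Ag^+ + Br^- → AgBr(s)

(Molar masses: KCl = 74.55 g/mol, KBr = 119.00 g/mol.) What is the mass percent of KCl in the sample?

n(AgNO3) = 0.02677 × 0.5361 = 0.01435 mol
Let x = n(KCl), y = n(KBr).
Titrant: 1x + 1y = 0.01435;  mass: 74.55x + 119.00y = 1.445
Solving, x = 5.913 × 10^-3 mol, y = 8.439 × 10^-3 mol
mass of KCl = 5.913 × 10^-3 × 74.55 = 0.4408 g
% KCl = 0.4408 / 1.445 × 100 = 30.50 %

30.50 %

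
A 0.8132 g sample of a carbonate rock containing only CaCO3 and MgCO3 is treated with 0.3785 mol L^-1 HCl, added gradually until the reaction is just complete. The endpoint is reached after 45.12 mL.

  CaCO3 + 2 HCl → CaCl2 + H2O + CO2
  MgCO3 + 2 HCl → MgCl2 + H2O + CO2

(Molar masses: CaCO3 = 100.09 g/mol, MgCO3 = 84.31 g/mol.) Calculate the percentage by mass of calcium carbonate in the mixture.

72.76 %

n(HCl) = 0.04512 × 0.3785 = 0.01708 mol
Let x = n(CaCO3), y = n(MgCO3).
Titrant: 2x + 2y = 0.01708;  mass: 100.09x + 84.31y = 0.8132
Solving, x = 5.911 × 10^-3 mol, y = 2.628 × 10^-3 mol
mass of CaCO3 = 5.911 × 10^-3 × 100.09 = 0.5917 g
% CaCO3 = 0.5917 / 0.8132 × 100 = 72.76 %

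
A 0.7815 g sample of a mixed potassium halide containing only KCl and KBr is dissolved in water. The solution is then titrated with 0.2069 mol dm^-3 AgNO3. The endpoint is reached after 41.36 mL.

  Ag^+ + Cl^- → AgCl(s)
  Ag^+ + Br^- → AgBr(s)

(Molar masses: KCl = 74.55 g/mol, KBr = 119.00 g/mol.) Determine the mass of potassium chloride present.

0.3972 g

n(AgNO3) = 0.04136 × 0.2069 = 8.557 × 10^-3 mol
Let x = n(KCl), y = n(KBr).
Titrant: 1x + 1y = 8.557 × 10^-3;  mass: 74.55x + 119.00y = 0.7815
Solving, x = 5.328 × 10^-3 mol, y = 3.229 × 10^-3 mol
mass of KCl = 5.328 × 10^-3 × 74.55 = 0.3972 g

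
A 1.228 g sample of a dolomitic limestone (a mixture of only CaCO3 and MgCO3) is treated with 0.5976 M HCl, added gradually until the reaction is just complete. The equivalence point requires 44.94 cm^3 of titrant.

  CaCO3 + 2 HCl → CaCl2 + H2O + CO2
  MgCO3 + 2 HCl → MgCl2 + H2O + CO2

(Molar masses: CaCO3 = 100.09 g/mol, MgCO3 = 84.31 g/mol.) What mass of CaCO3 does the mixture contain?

n(HCl) = 0.04494 × 0.5976 = 0.02686 mol
Let x = n(CaCO3), y = n(MgCO3).
Titrant: 2x + 2y = 0.02686;  mass: 100.09x + 84.31y = 1.228
Solving, x = 6.076 × 10^-3 mol, y = 7.352 × 10^-3 mol
mass of CaCO3 = 6.076 × 10^-3 × 100.09 = 0.6081 g

0.6081 g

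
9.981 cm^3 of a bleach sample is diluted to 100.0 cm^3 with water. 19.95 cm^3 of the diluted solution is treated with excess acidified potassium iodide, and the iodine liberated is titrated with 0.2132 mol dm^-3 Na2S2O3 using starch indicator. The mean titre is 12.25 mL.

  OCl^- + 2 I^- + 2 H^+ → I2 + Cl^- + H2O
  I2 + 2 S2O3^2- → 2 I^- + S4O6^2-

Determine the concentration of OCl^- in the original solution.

n(S2O3^2-) = 0.01225 × 0.2132 = 2.612 × 10^-3 mol
n(I2) = n(S2O3^2-)/2 = 1.306 × 10^-3 mol
n(OCl^-) in the aliquot = 1.306 × 10^-3 mol (1:1 ratio)
[OCl^-]_dilute = 1.306 × 10^-3 / 0.01995 = 0.06546 mol/L
[OCl^-]_original = 0.06546 × 100.0/9.981 = 0.6558 mol/L

0.6558 mol/L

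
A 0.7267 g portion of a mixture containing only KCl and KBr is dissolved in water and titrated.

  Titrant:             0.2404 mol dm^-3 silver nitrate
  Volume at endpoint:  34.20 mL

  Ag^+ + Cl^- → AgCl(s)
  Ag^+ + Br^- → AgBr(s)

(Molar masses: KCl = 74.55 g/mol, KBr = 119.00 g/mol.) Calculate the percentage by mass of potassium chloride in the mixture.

n(AgNO3) = 0.03420 × 0.2404 = 8.222 × 10^-3 mol
Let x = n(KCl), y = n(KBr).
Titrant: 1x + 1y = 8.222 × 10^-3;  mass: 74.55x + 119.00y = 0.7267
Solving, x = 5.662 × 10^-3 mol, y = 2.560 × 10^-3 mol
mass of KCl = 5.662 × 10^-3 × 74.55 = 0.4221 g
% KCl = 0.4221 / 0.7267 × 100 = 58.09 %

58.09 %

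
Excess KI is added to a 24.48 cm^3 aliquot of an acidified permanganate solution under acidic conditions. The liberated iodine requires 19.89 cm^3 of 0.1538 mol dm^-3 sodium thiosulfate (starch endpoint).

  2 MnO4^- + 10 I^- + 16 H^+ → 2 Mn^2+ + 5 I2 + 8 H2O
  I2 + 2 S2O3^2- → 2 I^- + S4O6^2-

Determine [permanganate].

0.02499 mol/L

n(S2O3^2-) = 0.01989 × 0.1538 = 3.059 × 10^-3 mol
n(I2) = n(S2O3^2-)/2 = 1.530 × 10^-3 mol
From the 2:5 ratio, n(MnO4^-) in the aliquot = 2/5 × 1.530 × 10^-3 = 6.118 × 10^-4 mol
[MnO4^-] = 6.118 × 10^-4 / 0.02448 = 0.02499 mol/L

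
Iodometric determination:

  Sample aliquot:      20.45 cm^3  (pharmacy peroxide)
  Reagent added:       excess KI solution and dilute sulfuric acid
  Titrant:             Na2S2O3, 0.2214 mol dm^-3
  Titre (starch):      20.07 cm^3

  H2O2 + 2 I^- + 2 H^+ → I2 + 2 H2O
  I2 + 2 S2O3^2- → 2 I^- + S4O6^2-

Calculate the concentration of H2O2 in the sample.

0.1086 mol/L

n(S2O3^2-) = 0.02007 × 0.2214 = 4.443 × 10^-3 mol
n(I2) = n(S2O3^2-)/2 = 2.222 × 10^-3 mol
n(H2O2) in the aliquot = 2.222 × 10^-3 mol (1:1 ratio)
[H2O2] = 2.222 × 10^-3 / 0.02045 = 0.1086 mol/L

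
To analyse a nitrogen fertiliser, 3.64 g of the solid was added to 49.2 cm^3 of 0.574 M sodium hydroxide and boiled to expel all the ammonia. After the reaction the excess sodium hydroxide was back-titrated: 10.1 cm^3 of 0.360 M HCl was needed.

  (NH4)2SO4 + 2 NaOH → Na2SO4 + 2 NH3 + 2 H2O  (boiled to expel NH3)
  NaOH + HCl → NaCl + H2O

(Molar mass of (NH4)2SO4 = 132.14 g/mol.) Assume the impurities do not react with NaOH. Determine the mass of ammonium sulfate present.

n(NaOH) added = 0.0492 × 0.574 = 0.0282 mol
n(HCl) used in back-titration = 0.0101 × 0.360 = 3.64 × 10^-3 mol
n(NaOH) left over = 3.64 × 10^-3 mol (1:1 ratio)
n(NaOH) consumed by analyte = 0.0282 − 3.64 × 10^-3 = 0.0246 mol
From the 1:2 ratio, n((NH4)2SO4) = 1/2 × 0.0246 = 0.0123 mol
mass of (NH4)2SO4 = 0.0123 × 132.14 = 1.63 g

1.63 g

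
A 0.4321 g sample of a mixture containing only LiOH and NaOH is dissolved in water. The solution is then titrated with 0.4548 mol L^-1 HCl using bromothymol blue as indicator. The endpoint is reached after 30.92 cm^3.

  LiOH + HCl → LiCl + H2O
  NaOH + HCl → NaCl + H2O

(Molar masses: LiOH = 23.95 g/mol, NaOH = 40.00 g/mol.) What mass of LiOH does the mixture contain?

0.1946 g

n(HCl) = 0.03092 × 0.4548 = 0.01406 mol
Let x = n(LiOH), y = n(NaOH).
Titrant: 1x + 1y = 0.01406;  mass: 23.95x + 40.00y = 0.4321
Solving, x = 8.124 × 10^-3 mol, y = 5.938 × 10^-3 mol
mass of LiOH = 8.124 × 10^-3 × 23.95 = 0.1946 g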